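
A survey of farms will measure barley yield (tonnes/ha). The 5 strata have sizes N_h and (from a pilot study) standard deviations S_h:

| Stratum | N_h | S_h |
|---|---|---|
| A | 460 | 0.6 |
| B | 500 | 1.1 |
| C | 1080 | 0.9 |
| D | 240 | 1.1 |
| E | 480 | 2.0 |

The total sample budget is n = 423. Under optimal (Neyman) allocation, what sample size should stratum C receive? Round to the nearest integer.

136

Neyman allocation: n_h = n · N_h S_h / Σ N_i S_i, with n = 423.
  stratum A: N_h·S_h = 460·0.6 = 276.00
  stratum B: N_h·S_h = 500·1.1 = 550.00
  stratum C: N_h·S_h = 1080·0.9 = 972.00
  stratum D: N_h·S_h = 240·1.1 = 264.00
  stratum E: N_h·S_h = 480·2.0 = 960.00
Σ N_h S_h = 3022.00
n for stratum C = 423·972.00/3022.00 = 136.054 → 136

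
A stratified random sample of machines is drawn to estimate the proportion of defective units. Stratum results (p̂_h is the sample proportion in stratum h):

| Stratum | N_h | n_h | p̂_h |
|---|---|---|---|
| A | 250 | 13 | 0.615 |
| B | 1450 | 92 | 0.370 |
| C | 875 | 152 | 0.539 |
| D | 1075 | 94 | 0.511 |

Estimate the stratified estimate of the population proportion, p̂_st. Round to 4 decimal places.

p̂_st ≈ 0.4688

N = 3650; stratum weights W_h = N_h/N.
p̂_st = Σ W_h p̂_h = (250·0.615 + 1450·0.370 + 875·0.539 + 1075·0.511)/3650 = 0.46882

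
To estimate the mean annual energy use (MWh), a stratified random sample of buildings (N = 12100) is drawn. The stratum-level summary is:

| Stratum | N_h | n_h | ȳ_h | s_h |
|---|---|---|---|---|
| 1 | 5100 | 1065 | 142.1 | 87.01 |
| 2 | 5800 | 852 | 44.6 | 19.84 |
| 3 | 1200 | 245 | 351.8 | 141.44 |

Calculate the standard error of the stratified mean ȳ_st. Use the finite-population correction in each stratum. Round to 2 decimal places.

SE(ȳ_st) ≈ 1.31

V̂(ȳ_st) = Σ W_h² (1 − n_h/N_h) s_h²/n_h, with W_h = N_h/N and N = 12100:
  stratum 1: (5100/12100)²·(1 − 1065/5100)·87.01²/1065 = 0.999152
  stratum 2: (5800/12100)²·(1 − 852/5800)·19.84²/852 = 0.0905588
  stratum 3: (1200/12100)²·(1 − 245/1200)·141.44²/245 = 0.639135
V̂(ȳ_st) = 1.72885
SE(ȳ_st) = √1.72885 = 1.31486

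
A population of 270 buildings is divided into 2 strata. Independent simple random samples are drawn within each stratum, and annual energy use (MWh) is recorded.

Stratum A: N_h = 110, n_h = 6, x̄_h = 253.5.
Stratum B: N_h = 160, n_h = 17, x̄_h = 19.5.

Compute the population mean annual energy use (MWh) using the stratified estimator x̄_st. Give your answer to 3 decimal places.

x̄_st ≈ 114.833

N = Σ N_h = 270. Stratum weights W_h = N_h/N.
x̄_st = (110·253.5 + 160·19.5) / 270 = 114.83333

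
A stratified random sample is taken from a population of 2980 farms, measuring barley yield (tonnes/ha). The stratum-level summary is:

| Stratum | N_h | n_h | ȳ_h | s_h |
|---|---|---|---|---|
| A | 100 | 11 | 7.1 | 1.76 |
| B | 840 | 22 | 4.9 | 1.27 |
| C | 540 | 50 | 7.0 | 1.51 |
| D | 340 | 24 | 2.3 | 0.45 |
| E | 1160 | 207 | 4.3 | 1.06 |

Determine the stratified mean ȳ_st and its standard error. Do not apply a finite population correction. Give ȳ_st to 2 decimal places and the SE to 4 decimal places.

ȳ_st ≈ 4.82, SE ≈ 0.0926

ȳ_st = Σ W_h ȳ_h = (100·7.1 + 840·4.9 + 540·7.0 + 340·2.3 + 1160·4.3)/2980 = 4.82416
V̂(ȳ_st) = Σ W_h² s_h²/n_h, with W_h = N_h/N and N = 2980:
  stratum A: (100/2980)²·1.76²/11 = 0.000317103
  stratum B: (840/2980)²·1.27²/22 = 0.0058252
  stratum C: (540/2980)²·1.51²/50 = 0.0014974
  stratum D: (340/2980)²·0.45²/24 = 0.000109835
  stratum E: (1160/2980)²·1.06²/207 = 0.000822479
V̂(ȳ_st) = 0.00857202
SE(ȳ_st) = √0.00857202 = 0.0925852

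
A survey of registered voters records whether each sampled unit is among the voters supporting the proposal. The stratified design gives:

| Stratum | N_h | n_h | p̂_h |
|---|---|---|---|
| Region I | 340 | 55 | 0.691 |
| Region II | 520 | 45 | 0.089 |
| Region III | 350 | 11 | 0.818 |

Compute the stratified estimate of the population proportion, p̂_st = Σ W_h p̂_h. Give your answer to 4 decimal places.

N = 1210; stratum weights W_h = N_h/N.
p̂_st = Σ W_h p̂_h = (340·0.691 + 520·0.089 + 350·0.818)/1210 = 0.46902

p̂_st ≈ 0.4690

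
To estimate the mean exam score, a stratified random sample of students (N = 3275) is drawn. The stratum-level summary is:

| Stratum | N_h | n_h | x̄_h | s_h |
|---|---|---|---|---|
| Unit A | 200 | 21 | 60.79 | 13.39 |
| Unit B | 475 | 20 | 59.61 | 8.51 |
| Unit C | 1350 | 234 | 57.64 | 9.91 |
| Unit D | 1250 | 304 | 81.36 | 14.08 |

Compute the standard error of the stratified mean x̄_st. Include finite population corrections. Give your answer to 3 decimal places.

SE(x̄_st) ≈ 0.482

V̂(x̄_st) = Σ W_h² (1 − n_h/N_h) s_h²/n_h, with W_h = N_h/N and N = 3275:
  stratum Unit A: (200/3275)²·(1 − 21/200)·13.39²/21 = 0.0284972
  stratum Unit B: (475/3275)²·(1 − 20/475)·8.51²/20 = 0.0729645
  stratum Unit C: (1350/3275)²·(1 − 234/1350)·9.91²/234 = 0.0589531
  stratum Unit D: (1250/3275)²·(1 − 304/1250)·14.08²/304 = 0.0718969
V̂(x̄_st) = 0.232312
SE(x̄_st) = √0.232312 = 0.481987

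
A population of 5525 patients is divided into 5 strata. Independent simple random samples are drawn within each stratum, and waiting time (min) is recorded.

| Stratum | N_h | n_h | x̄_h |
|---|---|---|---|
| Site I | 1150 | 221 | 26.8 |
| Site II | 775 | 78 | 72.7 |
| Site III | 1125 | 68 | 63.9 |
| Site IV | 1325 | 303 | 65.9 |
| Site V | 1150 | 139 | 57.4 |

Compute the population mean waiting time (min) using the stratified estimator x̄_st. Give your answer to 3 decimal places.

N = Σ N_h = 5525. Stratum weights W_h = N_h/N.
x̄_st = (1150·26.8 + 775·72.7 + 1125·63.9 + 1325·65.9 + 1150·57.4) / 5525 = 56.53891

x̄_st ≈ 56.539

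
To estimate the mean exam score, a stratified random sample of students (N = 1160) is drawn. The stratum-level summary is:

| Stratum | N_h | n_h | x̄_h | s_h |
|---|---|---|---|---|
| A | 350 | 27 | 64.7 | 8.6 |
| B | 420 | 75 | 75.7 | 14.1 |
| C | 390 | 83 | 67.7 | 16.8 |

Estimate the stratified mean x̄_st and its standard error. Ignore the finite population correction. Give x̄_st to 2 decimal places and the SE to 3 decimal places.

x̄_st = Σ W_h x̄_h = (350·64.7 + 420·75.7 + 390·67.7)/1160 = 69.69138
V̂(x̄_st) = Σ W_h² s_h²/n_h, with W_h = N_h/N and N = 1160:
  stratum A: (350/1160)²·8.6²/27 = 0.249375
  stratum B: (420/1160)²·14.1²/75 = 0.347504
  stratum C: (390/1160)²·16.8²/83 = 0.384374
V̂(x̄_st) = 0.981253
SE(x̄_st) = √0.981253 = 0.990582

x̄_st ≈ 69.69, SE ≈ 0.991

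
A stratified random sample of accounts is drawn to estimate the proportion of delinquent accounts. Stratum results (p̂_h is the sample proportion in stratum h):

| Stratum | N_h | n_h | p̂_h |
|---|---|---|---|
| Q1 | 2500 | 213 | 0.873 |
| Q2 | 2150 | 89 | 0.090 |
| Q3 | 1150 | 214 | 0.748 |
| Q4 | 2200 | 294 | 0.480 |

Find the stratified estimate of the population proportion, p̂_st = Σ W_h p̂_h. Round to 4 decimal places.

N = 8000; stratum weights W_h = N_h/N.
p̂_st = Σ W_h p̂_h = (2500·0.873 + 2150·0.090 + 1150·0.748 + 2200·0.480)/8000 = 0.53653

p̂_st ≈ 0.5365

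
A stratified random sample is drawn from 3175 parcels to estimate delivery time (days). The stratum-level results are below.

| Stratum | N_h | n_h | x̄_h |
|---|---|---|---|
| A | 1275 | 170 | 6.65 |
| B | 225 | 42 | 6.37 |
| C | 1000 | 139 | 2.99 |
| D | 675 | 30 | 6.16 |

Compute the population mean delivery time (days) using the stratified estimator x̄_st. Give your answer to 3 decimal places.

N = Σ N_h = 3175. Stratum weights W_h = N_h/N.
x̄_st = (1275·6.65 + 225·6.37 + 1000·2.99 + 675·6.16) / 3175 = 5.37323

x̄_st ≈ 5.373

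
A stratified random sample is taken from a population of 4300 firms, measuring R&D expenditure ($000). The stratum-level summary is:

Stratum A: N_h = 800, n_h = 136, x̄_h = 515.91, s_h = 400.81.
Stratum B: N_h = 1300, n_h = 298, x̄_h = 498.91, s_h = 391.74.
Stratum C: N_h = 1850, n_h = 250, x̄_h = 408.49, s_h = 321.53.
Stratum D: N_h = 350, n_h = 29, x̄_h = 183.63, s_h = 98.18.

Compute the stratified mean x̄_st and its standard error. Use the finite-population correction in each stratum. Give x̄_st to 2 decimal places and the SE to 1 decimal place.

x̄_st ≈ 437.51, SE ≈ 11.8

x̄_st = Σ W_h x̄_h = (800·515.91 + 1300·498.91 + 1850·408.49 + 350·183.63)/4300 = 437.50884
V̂(x̄_st) = Σ W_h² (1 − n_h/N_h) s_h²/n_h, with W_h = N_h/N and N = 4300:
  stratum A: (800/4300)²·(1 − 136/800)·400.81²/136 = 33.9359
  stratum B: (1300/4300)²·(1 − 298/1300)·391.74²/298 = 36.2789
  stratum C: (1850/4300)²·(1 − 250/1850)·321.53²/250 = 66.2
  stratum D: (350/4300)²·(1 − 29/350)·98.18²/29 = 2.01969
V̂(x̄_st) = 138.434
SE(x̄_st) = √138.434 = 11.7658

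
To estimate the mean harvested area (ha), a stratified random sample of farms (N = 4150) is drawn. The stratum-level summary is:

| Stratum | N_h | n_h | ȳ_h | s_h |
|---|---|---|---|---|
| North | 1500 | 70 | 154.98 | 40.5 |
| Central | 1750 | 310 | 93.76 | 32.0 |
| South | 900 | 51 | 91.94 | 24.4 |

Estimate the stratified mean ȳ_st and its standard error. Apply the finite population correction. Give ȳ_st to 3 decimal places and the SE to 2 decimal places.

ȳ_st ≈ 115.493, SE ≈ 1.98

ȳ_st = Σ W_h ȳ_h = (1500·154.98 + 1750·93.76 + 900·91.94)/4150 = 115.49301
V̂(ȳ_st) = Σ W_h² (1 − n_h/N_h) s_h²/n_h, with W_h = N_h/N and N = 4150:
  stratum North: (1500/4150)²·(1 − 70/1500)·40.5²/70 = 2.91839
  stratum Central: (1750/4150)²·(1 − 310/1750)·32.0²/310 = 0.483329
  stratum South: (900/4150)²·(1 − 51/900)·24.4²/51 = 0.517921
V̂(ȳ_st) = 3.91964
SE(ȳ_st) = √3.91964 = 1.97981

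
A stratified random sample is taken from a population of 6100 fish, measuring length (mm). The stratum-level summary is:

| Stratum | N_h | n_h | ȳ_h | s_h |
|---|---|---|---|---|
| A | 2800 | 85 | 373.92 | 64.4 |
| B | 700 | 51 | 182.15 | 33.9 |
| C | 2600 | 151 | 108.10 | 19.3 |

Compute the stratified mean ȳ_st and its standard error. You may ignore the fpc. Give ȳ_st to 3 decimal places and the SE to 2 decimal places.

ȳ_st ≈ 238.613, SE ≈ 3.32

ȳ_st = Σ W_h ȳ_h = (2800·373.92 + 700·182.15 + 2600·108.10)/6100 = 238.61328
V̂(ȳ_st) = Σ W_h² s_h²/n_h, with W_h = N_h/N and N = 6100:
  stratum A: (2800/6100)²·64.4²/85 = 10.2804
  stratum B: (700/6100)²·33.9²/51 = 0.296733
  stratum C: (2600/6100)²·19.3²/151 = 0.448151
V̂(ȳ_st) = 11.0253
SE(ȳ_st) = √11.0253 = 3.32043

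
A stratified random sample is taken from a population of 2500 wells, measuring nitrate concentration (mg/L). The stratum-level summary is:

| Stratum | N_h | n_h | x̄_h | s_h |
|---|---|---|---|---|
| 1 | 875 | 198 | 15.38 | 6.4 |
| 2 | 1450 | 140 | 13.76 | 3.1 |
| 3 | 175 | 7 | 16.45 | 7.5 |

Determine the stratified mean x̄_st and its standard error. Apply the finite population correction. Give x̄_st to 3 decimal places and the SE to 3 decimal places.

x̄_st ≈ 14.515, SE ≈ 0.280

x̄_st = Σ W_h x̄_h = (875·15.38 + 1450·13.76 + 175·16.45)/2500 = 14.51530
V̂(x̄_st) = Σ W_h² (1 − n_h/N_h) s_h²/n_h, with W_h = N_h/N and N = 2500:
  stratum 1: (875/2500)²·(1 − 198/875)·6.4²/198 = 0.019607
  stratum 2: (1450/2500)²·(1 − 140/1450)·3.1²/140 = 0.0208619
  stratum 3: (175/2500)²·(1 − 7/175)·7.5²/7 = 0.0378
V̂(x̄_st) = 0.078269
SE(x̄_st) = √0.078269 = 0.279766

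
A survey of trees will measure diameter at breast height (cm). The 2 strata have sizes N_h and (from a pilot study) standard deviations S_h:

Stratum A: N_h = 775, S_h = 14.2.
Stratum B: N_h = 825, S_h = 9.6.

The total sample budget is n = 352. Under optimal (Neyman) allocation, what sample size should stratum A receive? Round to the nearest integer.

Neyman allocation: n_h = n · N_h S_h / Σ N_i S_i, with n = 352.
  stratum A: N_h·S_h = 775·14.2 = 11005.00
  stratum B: N_h·S_h = 825·9.6 = 7920.00
Σ N_h S_h = 18925.00
n for stratum A = 352·11005.00/18925.00 = 204.690 → 205

205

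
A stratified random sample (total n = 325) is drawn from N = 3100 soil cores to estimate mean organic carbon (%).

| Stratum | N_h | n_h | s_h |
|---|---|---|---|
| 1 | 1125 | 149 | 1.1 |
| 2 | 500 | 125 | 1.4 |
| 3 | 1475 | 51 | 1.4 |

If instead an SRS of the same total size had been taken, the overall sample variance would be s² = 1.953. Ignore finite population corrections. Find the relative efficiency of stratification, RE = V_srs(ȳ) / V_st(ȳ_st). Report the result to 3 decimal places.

V̂(ȳ_st) = Σ W_h² s_h²/n_h, with W_h = N_h/N and N = 3100:
  stratum 1: (1125/3100)²·1.1²/149 = 0.0010695
  stratum 2: (500/3100)²·1.4²/125 = 0.000407908
  stratum 3: (1475/3100)²·1.4²/51 = 0.00870055
V_st = 0.010178
V_srs = s²/n = 1.953/325 = 0.00600923
Relative efficiency = V_srs / V_st = 0.00600923/0.010178 = 0.5904

RE ≈ 0.590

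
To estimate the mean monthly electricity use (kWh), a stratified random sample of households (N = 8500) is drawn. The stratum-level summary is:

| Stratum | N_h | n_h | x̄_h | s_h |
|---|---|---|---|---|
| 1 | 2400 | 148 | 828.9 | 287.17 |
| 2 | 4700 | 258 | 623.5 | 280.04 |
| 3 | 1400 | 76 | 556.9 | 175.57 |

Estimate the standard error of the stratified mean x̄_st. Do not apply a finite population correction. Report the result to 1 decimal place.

V̂(x̄_st) = Σ W_h² s_h²/n_h, with W_h = N_h/N and N = 8500:
  stratum 1: (2400/8500)²·287.17²/148 = 44.4223
  stratum 2: (4700/8500)²·280.04²/258 = 92.9348
  stratum 3: (1400/8500)²·175.57²/76 = 11.0029
V̂(x̄_st) = 148.36
SE(x̄_st) = √148.36 = 12.1803

SE(x̄_st) ≈ 12.2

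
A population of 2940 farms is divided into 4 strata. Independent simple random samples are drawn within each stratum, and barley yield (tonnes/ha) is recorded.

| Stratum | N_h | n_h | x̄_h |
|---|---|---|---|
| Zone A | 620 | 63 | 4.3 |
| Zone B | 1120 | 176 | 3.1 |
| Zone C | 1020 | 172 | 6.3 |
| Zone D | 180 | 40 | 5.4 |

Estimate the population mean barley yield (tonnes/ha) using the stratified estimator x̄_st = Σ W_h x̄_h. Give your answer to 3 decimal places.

N = Σ N_h = 2940. Stratum weights W_h = N_h/N.
x̄_st = (620·4.3 + 1120·3.1 + 1020·6.3 + 180·5.4) / 2940 = 4.60408

x̄_st ≈ 4.604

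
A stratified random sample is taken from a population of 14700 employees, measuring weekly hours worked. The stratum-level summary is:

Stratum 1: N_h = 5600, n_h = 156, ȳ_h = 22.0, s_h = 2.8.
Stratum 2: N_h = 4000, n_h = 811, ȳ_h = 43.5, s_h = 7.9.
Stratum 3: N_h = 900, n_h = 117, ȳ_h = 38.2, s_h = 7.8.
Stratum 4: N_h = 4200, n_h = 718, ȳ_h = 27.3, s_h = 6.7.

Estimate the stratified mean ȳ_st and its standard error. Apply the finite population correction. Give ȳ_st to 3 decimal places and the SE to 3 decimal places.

ȳ_st ≈ 30.356, SE ≈ 0.133

ȳ_st = Σ W_h ȳ_h = (5600·22.0 + 4000·43.5 + 900·38.2 + 4200·27.3)/14700 = 30.35646
V̂(ȳ_st) = Σ W_h² (1 − n_h/N_h) s_h²/n_h, with W_h = N_h/N and N = 14700:
  stratum 1: (5600/14700)²·(1 − 156/5600)·2.8²/156 = 0.00709027
  stratum 2: (4000/14700)²·(1 − 811/4000)·7.9²/811 = 0.00454269
  stratum 3: (900/14700)²·(1 − 117/900)·7.8²/117 = 0.00169579
  stratum 4: (4200/14700)²·(1 − 718/4200)·6.7²/718 = 0.00423125
V̂(ȳ_st) = 0.01756
SE(ȳ_st) = √0.01756 = 0.132514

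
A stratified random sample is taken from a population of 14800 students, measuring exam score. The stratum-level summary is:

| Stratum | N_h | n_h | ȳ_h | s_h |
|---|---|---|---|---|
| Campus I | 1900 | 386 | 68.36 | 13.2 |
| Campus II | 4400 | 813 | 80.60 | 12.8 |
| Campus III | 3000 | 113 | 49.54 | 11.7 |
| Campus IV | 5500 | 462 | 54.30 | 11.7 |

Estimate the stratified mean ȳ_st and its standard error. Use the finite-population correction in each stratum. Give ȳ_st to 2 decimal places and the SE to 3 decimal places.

ȳ_st = Σ W_h ȳ_h = (1900·68.36 + 4400·80.60 + 3000·49.54 + 5500·54.30)/14800 = 62.95905
V̂(ȳ_st) = Σ W_h² (1 − n_h/N_h) s_h²/n_h, with W_h = N_h/N and N = 14800:
  stratum Campus I: (1900/14800)²·(1 − 386/1900)·13.2²/386 = 0.00592811
  stratum Campus II: (4400/14800)²·(1 − 813/4400)·12.8²/813 = 0.0145208
  stratum Campus III: (3000/14800)²·(1 − 113/3000)·11.7²/113 = 0.0479003
  stratum Campus IV: (5500/14800)²·(1 − 462/5500)·11.7²/462 = 0.0374824
V̂(ȳ_st) = 0.105832
SE(ȳ_st) = √0.105832 = 0.325318

ȳ_st ≈ 62.96, SE ≈ 0.325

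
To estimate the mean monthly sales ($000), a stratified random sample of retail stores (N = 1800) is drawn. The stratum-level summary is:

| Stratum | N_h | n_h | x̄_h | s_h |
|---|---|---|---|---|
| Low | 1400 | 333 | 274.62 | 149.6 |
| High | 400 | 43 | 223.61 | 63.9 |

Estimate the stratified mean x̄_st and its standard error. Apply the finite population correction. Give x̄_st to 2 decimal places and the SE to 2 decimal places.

x̄_st = Σ W_h x̄_h = (1400·274.62 + 400·223.61)/1800 = 263.28444
V̂(x̄_st) = Σ W_h² (1 − n_h/N_h) s_h²/n_h, with W_h = N_h/N and N = 1800:
  stratum Low: (1400/1800)²·(1 − 333/1400)·149.6²/333 = 30.9861
  stratum High: (400/1800)²·(1 − 43/400)·63.9²/43 = 4.1852
V̂(x̄_st) = 35.1713
SE(x̄_st) = √35.1713 = 5.93054

x̄_st ≈ 263.28, SE ≈ 5.93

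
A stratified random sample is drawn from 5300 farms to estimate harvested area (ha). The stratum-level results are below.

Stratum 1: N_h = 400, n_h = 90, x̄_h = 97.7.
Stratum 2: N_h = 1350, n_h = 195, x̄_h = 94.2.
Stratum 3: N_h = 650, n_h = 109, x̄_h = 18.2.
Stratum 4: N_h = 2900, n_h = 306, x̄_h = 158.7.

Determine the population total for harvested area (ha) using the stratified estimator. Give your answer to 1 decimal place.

τ̂_st = Σ N_h x̄_h = 400·97.7 + 1350·94.2 + 650·18.2 + 2900·158.7 = 638310.0

τ̂_st ≈ 638310.0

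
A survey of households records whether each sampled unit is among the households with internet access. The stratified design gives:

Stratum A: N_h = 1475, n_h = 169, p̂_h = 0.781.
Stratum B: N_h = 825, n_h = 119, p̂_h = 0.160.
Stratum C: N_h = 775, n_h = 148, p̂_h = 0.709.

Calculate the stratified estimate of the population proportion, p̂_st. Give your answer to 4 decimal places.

p̂_st ≈ 0.5962

N = 3075; stratum weights W_h = N_h/N.
p̂_st = Σ W_h p̂_h = (1475·0.781 + 825·0.160 + 775·0.709)/3075 = 0.59624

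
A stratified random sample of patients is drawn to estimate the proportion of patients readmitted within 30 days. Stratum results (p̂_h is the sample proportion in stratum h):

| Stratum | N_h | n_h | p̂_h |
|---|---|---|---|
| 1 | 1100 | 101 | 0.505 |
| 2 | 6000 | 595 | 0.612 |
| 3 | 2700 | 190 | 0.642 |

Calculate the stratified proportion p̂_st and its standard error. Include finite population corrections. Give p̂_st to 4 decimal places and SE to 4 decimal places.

p̂_st ≈ 0.6083, SE ≈ 0.0158

N = 9800; stratum weights W_h = N_h/N.
p̂_st = Σ W_h p̂_h = (1100·0.505 + 6000·0.612 + 2700·0.642)/9800 = 0.60826
V̂(p̂_st) = Σ W_h² (1 − n_h/N_h) p̂_h(1−p̂_h)/(n_h−1):
  stratum 1: (1100/9800)²·(1 − 101/1100)·0.505·0.495/100 = 2.86024e-05
  stratum 2: (6000/9800)²·(1 − 595/6000)·0.612·0.388/594 = 0.000134987
  stratum 3: (2700/9800)²·(1 − 190/2700)·0.642·0.358/189 = 8.58107e-05
V̂(p̂_st) = 0.0002494; SE = √V̂ = 0.0157924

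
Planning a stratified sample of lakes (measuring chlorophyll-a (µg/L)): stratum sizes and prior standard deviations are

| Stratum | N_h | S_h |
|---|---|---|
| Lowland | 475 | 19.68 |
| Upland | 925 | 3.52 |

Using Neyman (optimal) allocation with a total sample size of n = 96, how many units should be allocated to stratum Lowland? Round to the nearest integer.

Neyman allocation: n_h = n · N_h S_h / Σ N_i S_i, with n = 96.
  stratum Lowland: N_h·S_h = 475·19.68 = 9348.00
  stratum Upland: N_h·S_h = 925·3.52 = 3256.00
Σ N_h S_h = 12604.00
n for stratum Lowland = 96·9348.00/12604.00 = 71.200 → 71

71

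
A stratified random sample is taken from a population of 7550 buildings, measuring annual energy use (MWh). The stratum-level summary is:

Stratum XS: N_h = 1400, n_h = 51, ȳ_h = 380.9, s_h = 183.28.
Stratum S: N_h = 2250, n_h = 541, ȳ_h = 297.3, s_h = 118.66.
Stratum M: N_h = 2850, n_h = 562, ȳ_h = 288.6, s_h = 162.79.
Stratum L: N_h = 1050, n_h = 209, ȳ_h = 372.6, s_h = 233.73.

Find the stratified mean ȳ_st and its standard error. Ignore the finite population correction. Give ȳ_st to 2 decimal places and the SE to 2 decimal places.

ȳ_st = Σ W_h ȳ_h = (1400·380.9 + 2250·297.3 + 2850·288.6 + 1050·372.6)/7550 = 319.99007
V̂(ȳ_st) = Σ W_h² s_h²/n_h, with W_h = N_h/N and N = 7550:
  stratum XS: (1400/7550)²·183.28²/51 = 22.6476
  stratum S: (2250/7550)²·118.66²/541 = 2.31144
  stratum M: (2850/7550)²·162.79²/562 = 6.71916
  stratum L: (1050/7550)²·233.73²/209 = 5.05554
V̂(ȳ_st) = 36.7337
SE(ȳ_st) = √36.7337 = 6.06084

ȳ_st ≈ 319.99, SE ≈ 6.06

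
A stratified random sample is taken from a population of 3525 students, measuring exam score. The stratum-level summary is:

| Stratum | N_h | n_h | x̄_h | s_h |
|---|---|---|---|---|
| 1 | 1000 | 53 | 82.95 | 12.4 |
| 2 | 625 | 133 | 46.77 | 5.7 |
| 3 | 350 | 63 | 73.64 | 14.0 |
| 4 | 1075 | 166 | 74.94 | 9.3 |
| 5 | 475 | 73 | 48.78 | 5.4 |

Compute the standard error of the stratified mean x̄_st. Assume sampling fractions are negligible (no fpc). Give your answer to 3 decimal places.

SE(x̄_st) ≈ 0.572

V̂(x̄_st) = Σ W_h² s_h²/n_h, with W_h = N_h/N and N = 3525:
  stratum 1: (1000/3525)²·12.4²/53 = 0.23348
  stratum 2: (625/3525)²·5.7²/133 = 0.00767962
  stratum 3: (350/3525)²·14.0²/63 = 0.0306714
  stratum 4: (1075/3525)²·9.3²/166 = 0.048457
  stratum 5: (475/3525)²·5.4²/73 = 0.00725327
V̂(x̄_st) = 0.327541
SE(x̄_st) = √0.327541 = 0.572312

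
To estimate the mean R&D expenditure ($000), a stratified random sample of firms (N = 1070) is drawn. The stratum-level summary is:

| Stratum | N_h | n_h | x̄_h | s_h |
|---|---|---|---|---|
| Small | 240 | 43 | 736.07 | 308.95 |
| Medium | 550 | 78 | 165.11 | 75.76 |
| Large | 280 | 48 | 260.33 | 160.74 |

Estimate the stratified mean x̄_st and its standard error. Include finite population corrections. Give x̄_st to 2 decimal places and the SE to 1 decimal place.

x̄_st ≈ 318.09, SE ≈ 11.8

x̄_st = Σ W_h x̄_h = (240·736.07 + 550·165.11 + 280·260.33)/1070 = 318.09318
V̂(x̄_st) = Σ W_h² (1 − n_h/N_h) s_h²/n_h, with W_h = N_h/N and N = 1070:
  stratum Small: (240/1070)²·(1 − 43/240)·308.95²/43 = 91.668
  stratum Medium: (550/1070)²·(1 − 78/550)·75.76²/78 = 16.6849
  stratum Large: (280/1070)²·(1 − 48/280)·160.74²/48 = 30.5411
V̂(x̄_st) = 138.894
SE(x̄_st) = √138.894 = 11.7853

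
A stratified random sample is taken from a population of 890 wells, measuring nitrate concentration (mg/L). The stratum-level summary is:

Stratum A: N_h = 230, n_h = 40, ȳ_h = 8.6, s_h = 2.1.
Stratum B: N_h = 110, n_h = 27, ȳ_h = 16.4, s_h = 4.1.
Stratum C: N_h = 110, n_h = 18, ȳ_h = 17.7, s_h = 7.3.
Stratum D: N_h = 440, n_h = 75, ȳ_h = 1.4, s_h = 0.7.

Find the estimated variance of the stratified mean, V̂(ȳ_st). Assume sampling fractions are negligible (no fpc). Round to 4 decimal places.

V̂(ȳ_st) = Σ W_h² s_h²/n_h, with W_h = N_h/N and N = 890:
  stratum A: (230/890)²·2.1²/40 = 0.00736299
  stratum B: (110/890)²·4.1²/27 = 0.00951063
  stratum C: (110/890)²·7.3²/18 = 0.045225
  stratum D: (440/890)²·0.7²/75 = 0.00159684
V̂(ȳ_st) = 0.0636955

V̂(ȳ_st) ≈ 0.0637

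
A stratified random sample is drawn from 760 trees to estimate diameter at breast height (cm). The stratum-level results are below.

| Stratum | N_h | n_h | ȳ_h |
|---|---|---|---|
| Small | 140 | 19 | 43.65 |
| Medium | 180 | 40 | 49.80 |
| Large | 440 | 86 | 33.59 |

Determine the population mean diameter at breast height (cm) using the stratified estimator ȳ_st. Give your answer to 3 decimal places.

ȳ_st ≈ 39.282

N = Σ N_h = 760. Stratum weights W_h = N_h/N.
ȳ_st = (140·43.65 + 180·49.80 + 440·33.59) / 760 = 39.28237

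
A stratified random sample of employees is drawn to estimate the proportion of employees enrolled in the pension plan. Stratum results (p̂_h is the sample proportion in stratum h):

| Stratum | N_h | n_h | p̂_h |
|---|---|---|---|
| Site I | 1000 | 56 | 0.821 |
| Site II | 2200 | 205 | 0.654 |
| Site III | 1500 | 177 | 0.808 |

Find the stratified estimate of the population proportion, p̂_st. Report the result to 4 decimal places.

N = 4700; stratum weights W_h = N_h/N.
p̂_st = Σ W_h p̂_h = (1000·0.821 + 2200·0.654 + 1500·0.808)/4700 = 0.73868

p̂_st ≈ 0.7387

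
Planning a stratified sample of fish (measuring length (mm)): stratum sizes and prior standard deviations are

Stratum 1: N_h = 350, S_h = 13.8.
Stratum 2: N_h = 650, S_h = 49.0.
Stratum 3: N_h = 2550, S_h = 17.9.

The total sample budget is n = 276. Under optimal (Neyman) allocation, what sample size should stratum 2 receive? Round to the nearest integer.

Neyman allocation: n_h = n · N_h S_h / Σ N_i S_i, with n = 276.
  stratum 1: N_h·S_h = 350·13.8 = 4830.00
  stratum 2: N_h·S_h = 650·49.0 = 31850.00
  stratum 3: N_h·S_h = 2550·17.9 = 45645.00
Σ N_h S_h = 82325.00
n for stratum 2 = 276·31850.00/82325.00 = 106.779 → 107

107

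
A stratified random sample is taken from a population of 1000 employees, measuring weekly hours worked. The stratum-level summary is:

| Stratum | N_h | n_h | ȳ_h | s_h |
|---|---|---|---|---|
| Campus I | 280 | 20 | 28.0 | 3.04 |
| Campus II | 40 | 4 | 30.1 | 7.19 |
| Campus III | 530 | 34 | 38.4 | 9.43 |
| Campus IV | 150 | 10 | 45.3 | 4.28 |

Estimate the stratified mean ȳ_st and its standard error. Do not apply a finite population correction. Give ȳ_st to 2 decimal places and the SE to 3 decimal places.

ȳ_st = Σ W_h ȳ_h = (280·28.0 + 40·30.1 + 530·38.4 + 150·45.3)/1000 = 36.19100
V̂(ȳ_st) = Σ W_h² s_h²/n_h, with W_h = N_h/N and N = 1000:
  stratum Campus I: (280/1000)²·3.04²/20 = 0.0362271
  stratum Campus II: (40/1000)²·7.19²/4 = 0.0206784
  stratum Campus III: (530/1000)²·9.43²/34 = 0.734677
  stratum Campus IV: (150/1000)²·4.28²/10 = 0.0412164
V̂(ȳ_st) = 0.832799
SE(ȳ_st) = √0.832799 = 0.912578

ȳ_st ≈ 36.19, SE ≈ 0.913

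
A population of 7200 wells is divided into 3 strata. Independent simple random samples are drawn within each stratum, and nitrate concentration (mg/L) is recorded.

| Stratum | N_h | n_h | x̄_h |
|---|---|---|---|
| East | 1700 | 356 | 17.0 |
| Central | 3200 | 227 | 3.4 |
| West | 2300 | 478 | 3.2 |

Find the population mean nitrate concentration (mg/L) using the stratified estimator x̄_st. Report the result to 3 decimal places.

N = Σ N_h = 7200. Stratum weights W_h = N_h/N.
x̄_st = (1700·17.0 + 3200·3.4 + 2300·3.2) / 7200 = 6.54722

x̄_st ≈ 6.547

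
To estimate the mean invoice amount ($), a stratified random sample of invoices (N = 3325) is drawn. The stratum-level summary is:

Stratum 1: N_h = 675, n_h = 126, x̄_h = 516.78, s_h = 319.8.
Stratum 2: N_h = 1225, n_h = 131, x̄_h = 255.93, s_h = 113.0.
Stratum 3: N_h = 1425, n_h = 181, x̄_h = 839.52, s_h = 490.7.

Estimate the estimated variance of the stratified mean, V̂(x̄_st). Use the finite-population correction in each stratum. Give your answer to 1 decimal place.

V̂(x̄_st) = Σ W_h² (1 − n_h/N_h) s_h²/n_h, with W_h = N_h/N and N = 3325:
  stratum 1: (675/3325)²·(1 − 126/675)·319.8²/126 = 27.2069
  stratum 2: (1225/3325)²·(1 − 131/1225)·113.0²/131 = 11.8156
  stratum 3: (1425/3325)²·(1 − 181/1425)·490.7²/181 = 213.307
V̂(x̄_st) = 252.33

V̂(x̄_st) ≈ 252.3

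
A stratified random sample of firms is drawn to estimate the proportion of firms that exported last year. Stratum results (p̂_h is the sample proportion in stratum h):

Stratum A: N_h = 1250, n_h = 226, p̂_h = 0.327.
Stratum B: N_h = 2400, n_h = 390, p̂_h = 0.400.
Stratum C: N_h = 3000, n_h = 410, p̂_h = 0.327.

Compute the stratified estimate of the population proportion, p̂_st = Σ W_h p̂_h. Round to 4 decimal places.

N = 6650; stratum weights W_h = N_h/N.
p̂_st = Σ W_h p̂_h = (1250·0.327 + 2400·0.400 + 3000·0.327)/6650 = 0.35335

p̂_st ≈ 0.3533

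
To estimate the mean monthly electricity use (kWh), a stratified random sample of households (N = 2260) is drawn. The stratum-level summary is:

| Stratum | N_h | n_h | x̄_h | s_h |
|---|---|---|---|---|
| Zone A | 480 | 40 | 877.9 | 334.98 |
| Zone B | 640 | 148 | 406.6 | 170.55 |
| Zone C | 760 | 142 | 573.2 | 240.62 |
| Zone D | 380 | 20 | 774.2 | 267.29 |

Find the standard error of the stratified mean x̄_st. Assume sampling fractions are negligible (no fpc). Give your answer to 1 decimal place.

V̂(x̄_st) = Σ W_h² s_h²/n_h, with W_h = N_h/N and N = 2260:
  stratum Zone A: (480/2260)²·334.98²/40 = 126.545
  stratum Zone B: (640/2260)²·170.55²/148 = 15.761
  stratum Zone C: (760/2260)²·240.62²/142 = 46.109
  stratum Zone D: (380/2260)²·267.29²/20 = 100.992
V̂(x̄_st) = 289.406
SE(x̄_st) = √289.406 = 17.0119

SE(x̄_st) ≈ 17.0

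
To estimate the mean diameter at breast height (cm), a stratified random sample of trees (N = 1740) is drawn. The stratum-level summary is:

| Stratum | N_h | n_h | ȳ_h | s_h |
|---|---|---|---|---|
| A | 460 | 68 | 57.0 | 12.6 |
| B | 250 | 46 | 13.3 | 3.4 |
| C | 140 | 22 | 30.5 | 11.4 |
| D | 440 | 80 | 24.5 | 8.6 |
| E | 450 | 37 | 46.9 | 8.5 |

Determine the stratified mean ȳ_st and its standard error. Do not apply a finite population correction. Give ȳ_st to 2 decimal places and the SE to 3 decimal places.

ȳ_st ≈ 37.76, SE ≈ 0.630

ȳ_st = Σ W_h ȳ_h = (460·57.0 + 250·13.3 + 140·30.5 + 440·24.5 + 450·46.9)/1740 = 37.75862
V̂(ȳ_st) = Σ W_h² s_h²/n_h, with W_h = N_h/N and N = 1740:
  stratum A: (460/1740)²·12.6²/68 = 0.163173
  stratum B: (250/1740)²·3.4²/46 = 0.00518778
  stratum C: (140/1740)²·11.4²/22 = 0.0382424
  stratum D: (440/1740)²·8.6²/80 = 0.0591172
  stratum E: (450/1740)²·8.5²/37 = 0.130606
V̂(ȳ_st) = 0.396327
SE(ȳ_st) = √0.396327 = 0.629545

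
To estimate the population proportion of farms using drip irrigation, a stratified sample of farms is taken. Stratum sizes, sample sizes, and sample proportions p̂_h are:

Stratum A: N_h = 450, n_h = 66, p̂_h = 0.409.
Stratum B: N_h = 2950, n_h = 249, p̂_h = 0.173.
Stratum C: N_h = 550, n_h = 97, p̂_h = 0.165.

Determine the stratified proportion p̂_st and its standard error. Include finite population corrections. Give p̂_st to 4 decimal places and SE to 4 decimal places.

p̂_st ≈ 0.1988, SE ≈ 0.0189

N = 3950; stratum weights W_h = N_h/N.
p̂_st = Σ W_h p̂_h = (450·0.409 + 2950·0.173 + 550·0.165)/3950 = 0.19877
V̂(p̂_st) = Σ W_h² (1 − n_h/N_h) p̂_h(1−p̂_h)/(n_h−1):
  stratum A: (450/3950)²·(1 − 66/450)·0.409·0.591/65 = 4.11858e-05
  stratum B: (2950/3950)²·(1 − 249/2950)·0.173·0.827/248 = 0.000294613
  stratum C: (550/3950)²·(1 − 97/550)·0.165·0.835/96 = 2.29174e-05
V̂(p̂_st) = 0.000358716; SE = √V̂ = 0.0189398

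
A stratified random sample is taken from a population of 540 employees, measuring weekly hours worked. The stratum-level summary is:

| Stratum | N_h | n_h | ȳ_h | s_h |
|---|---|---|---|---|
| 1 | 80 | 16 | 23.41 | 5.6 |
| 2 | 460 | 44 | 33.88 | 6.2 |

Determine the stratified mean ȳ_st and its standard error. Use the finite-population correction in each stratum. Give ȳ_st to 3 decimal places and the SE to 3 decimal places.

ȳ_st ≈ 32.329, SE ≈ 0.780

ȳ_st = Σ W_h ȳ_h = (80·23.41 + 460·33.88)/540 = 32.32889
V̂(ȳ_st) = Σ W_h² (1 − n_h/N_h) s_h²/n_h, with W_h = N_h/N and N = 540:
  stratum 1: (80/540)²·(1 − 16/80)·5.6²/16 = 0.0344143
  stratum 2: (460/540)²·(1 − 44/460)·6.2²/44 = 0.573316
V̂(ȳ_st) = 0.607731
SE(ȳ_st) = √0.607731 = 0.779571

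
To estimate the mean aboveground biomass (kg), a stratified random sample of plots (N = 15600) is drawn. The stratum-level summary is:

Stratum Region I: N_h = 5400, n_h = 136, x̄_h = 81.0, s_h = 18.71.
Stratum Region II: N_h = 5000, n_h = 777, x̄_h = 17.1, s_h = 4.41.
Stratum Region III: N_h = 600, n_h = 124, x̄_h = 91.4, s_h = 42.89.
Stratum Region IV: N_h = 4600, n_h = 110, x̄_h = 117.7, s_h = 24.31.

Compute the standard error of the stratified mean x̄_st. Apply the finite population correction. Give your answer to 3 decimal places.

V̂(x̄_st) = Σ W_h² (1 − n_h/N_h) s_h²/n_h, with W_h = N_h/N and N = 15600:
  stratum Region I: (5400/15600)²·(1 − 136/5400)·18.71²/136 = 0.300655
  stratum Region II: (5000/15600)²·(1 − 777/5000)·4.41²/777 = 0.00217169
  stratum Region III: (600/15600)²·(1 − 124/600)·42.89²/124 = 0.01741
  stratum Region IV: (4600/15600)²·(1 − 110/4600)·24.31²/110 = 0.455966
V̂(x̄_st) = 0.776203
SE(x̄_st) = √0.776203 = 0.881024

SE(x̄_st) ≈ 0.881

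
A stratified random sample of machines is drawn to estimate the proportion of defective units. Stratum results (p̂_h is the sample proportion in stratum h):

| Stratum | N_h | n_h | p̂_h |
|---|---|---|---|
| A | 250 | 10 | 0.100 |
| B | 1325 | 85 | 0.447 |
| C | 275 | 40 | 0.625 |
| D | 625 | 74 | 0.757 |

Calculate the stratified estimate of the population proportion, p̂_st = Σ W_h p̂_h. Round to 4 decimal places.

N = 2475; stratum weights W_h = N_h/N.
p̂_st = Σ W_h p̂_h = (250·0.100 + 1325·0.447 + 275·0.625 + 625·0.757)/2475 = 0.51001

p̂_st ≈ 0.5100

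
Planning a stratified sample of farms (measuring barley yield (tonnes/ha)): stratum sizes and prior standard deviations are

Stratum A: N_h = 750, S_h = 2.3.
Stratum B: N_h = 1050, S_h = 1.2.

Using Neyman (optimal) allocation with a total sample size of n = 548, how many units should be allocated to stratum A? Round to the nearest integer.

Neyman allocation: n_h = n · N_h S_h / Σ N_i S_i, with n = 548.
  stratum A: N_h·S_h = 750·2.3 = 1725.00
  stratum B: N_h·S_h = 1050·1.2 = 1260.00
Σ N_h S_h = 2985.00
n for stratum A = 548·1725.00/2985.00 = 316.683 → 317

317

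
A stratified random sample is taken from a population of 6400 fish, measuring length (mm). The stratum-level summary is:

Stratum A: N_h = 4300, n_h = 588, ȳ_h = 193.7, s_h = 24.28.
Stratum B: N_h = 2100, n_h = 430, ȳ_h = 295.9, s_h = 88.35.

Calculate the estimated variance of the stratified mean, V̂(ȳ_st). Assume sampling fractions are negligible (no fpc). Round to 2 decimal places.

V̂(ȳ_st) = Σ W_h² s_h²/n_h, with W_h = N_h/N and N = 6400:
  stratum A: (4300/6400)²·24.28²/588 = 0.452582
  stratum B: (2100/6400)²·88.35²/430 = 1.95444
V̂(ȳ_st) = 2.40703

V̂(ȳ_st) ≈ 2.41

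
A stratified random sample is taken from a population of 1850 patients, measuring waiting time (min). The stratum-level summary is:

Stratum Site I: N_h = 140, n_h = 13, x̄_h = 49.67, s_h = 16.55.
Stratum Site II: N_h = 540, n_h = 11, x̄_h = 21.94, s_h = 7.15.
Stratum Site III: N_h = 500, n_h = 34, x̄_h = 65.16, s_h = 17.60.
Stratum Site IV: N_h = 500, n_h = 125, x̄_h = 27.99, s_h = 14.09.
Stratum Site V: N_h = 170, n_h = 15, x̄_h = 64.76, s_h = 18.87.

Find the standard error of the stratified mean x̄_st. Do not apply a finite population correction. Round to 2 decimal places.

SE(x̄_st) ≈ 1.22

V̂(x̄_st) = Σ W_h² s_h²/n_h, with W_h = N_h/N and N = 1850:
  stratum Site I: (140/1850)²·16.55²/13 = 0.120661
  stratum Site II: (540/1850)²·7.15²/11 = 0.395971
  stratum Site III: (500/1850)²·17.60²/34 = 0.665492
  stratum Site IV: (500/1850)²·14.09²/125 = 0.116013
  stratum Site V: (170/1850)²·18.87²/15 = 0.20045
V̂(x̄_st) = 1.49859
SE(x̄_st) = √1.49859 = 1.22417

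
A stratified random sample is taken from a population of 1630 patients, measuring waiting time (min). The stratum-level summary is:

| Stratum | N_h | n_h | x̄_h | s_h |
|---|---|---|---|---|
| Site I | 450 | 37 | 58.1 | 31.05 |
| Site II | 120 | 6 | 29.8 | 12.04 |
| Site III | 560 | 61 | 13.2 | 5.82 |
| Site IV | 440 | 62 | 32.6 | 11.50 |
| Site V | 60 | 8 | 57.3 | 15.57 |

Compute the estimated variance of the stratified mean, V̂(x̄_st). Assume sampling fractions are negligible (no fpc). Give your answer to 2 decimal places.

V̂(x̄_st) = Σ W_h² s_h²/n_h, with W_h = N_h/N and N = 1630:
  stratum Site I: (450/1630)²·31.05²/37 = 1.98596
  stratum Site II: (120/1630)²·12.04²/6 = 0.130945
  stratum Site III: (560/1630)²·5.82²/61 = 0.0655416
  stratum Site IV: (440/1630)²·11.50²/62 = 0.15543
  stratum Site V: (60/1630)²·15.57²/8 = 0.0410596
V̂(x̄_st) = 2.37894

V̂(x̄_st) ≈ 2.38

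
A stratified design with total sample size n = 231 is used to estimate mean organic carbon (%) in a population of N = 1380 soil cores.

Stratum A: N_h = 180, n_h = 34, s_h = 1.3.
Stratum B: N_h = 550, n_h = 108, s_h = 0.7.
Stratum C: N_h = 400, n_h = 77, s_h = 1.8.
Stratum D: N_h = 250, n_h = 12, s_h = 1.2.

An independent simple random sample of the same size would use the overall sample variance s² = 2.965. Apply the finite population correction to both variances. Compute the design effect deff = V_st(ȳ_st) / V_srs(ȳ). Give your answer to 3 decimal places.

V̂(ȳ_st) = Σ W_h² (1 − n_h/N_h) s_h²/n_h, with W_h = N_h/N and N = 1380:
  stratum A: (180/1380)²·(1 − 34/180)·1.3²/34 = 0.000685922
  stratum B: (550/1380)²·(1 − 108/550)·0.7²/108 = 0.000579161
  stratum C: (400/1380)²·(1 − 77/400)·1.8²/77 = 0.00285469
  stratum D: (250/1380)²·(1 − 12/250)·1.2²/12 = 0.00374921
V_st = 0.00786898
V_srs = (1 − 231/1380)·2.965/231 = 0.0106869
deff = V_st / V_srs = 0.00786898/0.0106869 = 0.7363

deff ≈ 0.736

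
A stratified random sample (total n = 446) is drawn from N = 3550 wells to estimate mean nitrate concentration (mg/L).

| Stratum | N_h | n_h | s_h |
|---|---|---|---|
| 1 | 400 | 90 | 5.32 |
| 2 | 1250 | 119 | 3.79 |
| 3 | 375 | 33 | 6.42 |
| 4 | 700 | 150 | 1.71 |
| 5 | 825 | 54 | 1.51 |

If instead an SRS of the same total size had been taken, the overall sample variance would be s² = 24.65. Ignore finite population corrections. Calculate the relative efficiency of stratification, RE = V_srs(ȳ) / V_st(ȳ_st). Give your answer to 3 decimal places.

RE ≈ 1.538

V̂(ȳ_st) = Σ W_h² s_h²/n_h, with W_h = N_h/N and N = 3550:
  stratum 1: (400/3550)²·5.32²/90 = 0.00399249
  stratum 2: (1250/3550)²·3.79²/119 = 0.0149656
  stratum 3: (375/3550)²·6.42²/33 = 0.0139368
  stratum 4: (700/3550)²·1.71²/150 = 0.00075795
  stratum 5: (825/3550)²·1.51²/54 = 0.0022804
V_st = 0.0359332
V_srs = s²/n = 24.65/446 = 0.0552691
Relative efficiency = V_srs / V_st = 0.0552691/0.0359332 = 1.5381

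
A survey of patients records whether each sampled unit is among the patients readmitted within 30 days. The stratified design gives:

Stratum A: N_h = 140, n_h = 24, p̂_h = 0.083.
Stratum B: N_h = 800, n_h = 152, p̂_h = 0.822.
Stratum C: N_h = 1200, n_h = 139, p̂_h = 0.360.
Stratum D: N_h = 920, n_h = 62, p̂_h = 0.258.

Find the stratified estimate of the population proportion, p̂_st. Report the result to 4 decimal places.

N = 3060; stratum weights W_h = N_h/N.
p̂_st = Σ W_h p̂_h = (140·0.083 + 800·0.822 + 1200·0.360 + 920·0.258)/3060 = 0.43744

p̂_st ≈ 0.4374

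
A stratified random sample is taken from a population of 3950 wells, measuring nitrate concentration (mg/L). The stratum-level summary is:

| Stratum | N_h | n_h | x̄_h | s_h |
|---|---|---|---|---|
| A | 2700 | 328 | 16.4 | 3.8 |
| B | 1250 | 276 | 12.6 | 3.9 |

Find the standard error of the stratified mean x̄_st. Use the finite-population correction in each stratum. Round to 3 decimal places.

V̂(x̄_st) = Σ W_h² (1 − n_h/N_h) s_h²/n_h, with W_h = N_h/N and N = 3950:
  stratum A: (2700/3950)²·(1 − 328/2700)·3.8²/328 = 0.0180708
  stratum B: (1250/3950)²·(1 − 276/1250)·3.9²/276 = 0.00430026
V̂(x̄_st) = 0.0223711
SE(x̄_st) = √0.0223711 = 0.14957

SE(x̄_st) ≈ 0.150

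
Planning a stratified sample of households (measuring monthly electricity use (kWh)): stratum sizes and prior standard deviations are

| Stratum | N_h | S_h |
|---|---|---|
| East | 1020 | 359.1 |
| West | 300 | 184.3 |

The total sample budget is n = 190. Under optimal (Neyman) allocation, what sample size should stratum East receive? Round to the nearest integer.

Neyman allocation: n_h = n · N_h S_h / Σ N_i S_i, with n = 190.
  stratum East: N_h·S_h = 1020·359.1 = 366282.00
  stratum West: N_h·S_h = 300·184.3 = 55290.00
Σ N_h S_h = 421572.00
n for stratum East = 190·366282.00/421572.00 = 165.081 → 165

165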